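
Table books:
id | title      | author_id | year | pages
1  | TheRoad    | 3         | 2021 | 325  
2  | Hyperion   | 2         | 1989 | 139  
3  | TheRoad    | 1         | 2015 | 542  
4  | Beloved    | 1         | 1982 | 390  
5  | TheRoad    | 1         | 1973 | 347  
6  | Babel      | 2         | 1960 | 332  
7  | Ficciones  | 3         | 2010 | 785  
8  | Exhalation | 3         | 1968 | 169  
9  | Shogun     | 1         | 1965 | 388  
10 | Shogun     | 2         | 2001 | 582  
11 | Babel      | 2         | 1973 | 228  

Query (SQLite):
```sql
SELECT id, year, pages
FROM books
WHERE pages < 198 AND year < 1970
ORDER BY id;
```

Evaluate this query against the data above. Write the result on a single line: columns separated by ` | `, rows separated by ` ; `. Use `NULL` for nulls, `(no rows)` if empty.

8 | 1968 | 169

pages < 198: ids {2, 8}
year < 1970: ids {6, 8, 9}
Combine with AND.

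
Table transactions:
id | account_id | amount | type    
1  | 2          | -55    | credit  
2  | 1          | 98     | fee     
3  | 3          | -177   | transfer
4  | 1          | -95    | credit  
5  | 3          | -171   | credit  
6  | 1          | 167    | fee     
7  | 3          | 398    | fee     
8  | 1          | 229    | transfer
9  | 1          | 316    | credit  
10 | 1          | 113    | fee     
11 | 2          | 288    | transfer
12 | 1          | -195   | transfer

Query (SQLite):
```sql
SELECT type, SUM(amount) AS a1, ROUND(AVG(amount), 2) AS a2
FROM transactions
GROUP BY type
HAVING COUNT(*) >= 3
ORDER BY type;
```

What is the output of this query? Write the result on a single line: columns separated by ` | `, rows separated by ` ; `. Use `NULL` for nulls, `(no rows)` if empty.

Group transactions by type.
Per group compute: SUM(amount), ROUND(AVG(amount), 2).
HAVING: drop groups with fewer than 3 rows.
  credit: ids {1, 4, 5, 9} → SUM(amount)=-5, ROUND(AVG(amount), 2)=-1.25
  fee: ids {2, 6, 7, 10} → SUM(amount)=776, ROUND(AVG(amount), 2)=194
  transfer: ids {3, 8, 11, 12} → SUM(amount)=145, ROUND(AVG(amount), 2)=36.25

credit | -5 | -1.25 ; fee | 776 | 194 ; transfer | 145 | 36.25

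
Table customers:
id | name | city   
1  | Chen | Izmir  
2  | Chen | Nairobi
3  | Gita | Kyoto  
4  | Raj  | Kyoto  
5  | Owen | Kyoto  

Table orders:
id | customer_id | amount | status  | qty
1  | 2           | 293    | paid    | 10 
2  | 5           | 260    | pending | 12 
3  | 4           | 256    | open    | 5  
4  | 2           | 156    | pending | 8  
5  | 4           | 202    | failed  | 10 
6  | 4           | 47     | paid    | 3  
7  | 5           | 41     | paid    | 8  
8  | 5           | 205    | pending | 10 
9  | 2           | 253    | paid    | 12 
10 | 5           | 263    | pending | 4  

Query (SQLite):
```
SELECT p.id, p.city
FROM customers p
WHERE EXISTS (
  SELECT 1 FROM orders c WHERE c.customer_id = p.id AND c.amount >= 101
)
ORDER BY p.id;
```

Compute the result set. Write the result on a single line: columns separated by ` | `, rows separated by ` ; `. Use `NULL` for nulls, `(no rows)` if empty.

2 | Nairobi ; 4 | Kyoto ; 5 | Kyoto

For each customers row, check whether any orders with matching customer_id has amount >= 101.
Keep rows where that is true.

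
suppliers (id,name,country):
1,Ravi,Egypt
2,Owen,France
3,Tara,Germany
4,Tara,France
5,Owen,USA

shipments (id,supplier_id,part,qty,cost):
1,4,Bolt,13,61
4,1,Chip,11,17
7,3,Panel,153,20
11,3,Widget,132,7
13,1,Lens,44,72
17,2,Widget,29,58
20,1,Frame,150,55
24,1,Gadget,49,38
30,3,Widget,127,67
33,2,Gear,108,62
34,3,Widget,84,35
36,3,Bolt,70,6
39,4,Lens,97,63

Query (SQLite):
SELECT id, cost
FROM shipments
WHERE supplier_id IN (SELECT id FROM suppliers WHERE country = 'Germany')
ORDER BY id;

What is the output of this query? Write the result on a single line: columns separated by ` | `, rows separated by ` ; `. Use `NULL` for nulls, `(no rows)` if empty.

7 | 20 ; 11 | 7 ; 30 | 67 ; 34 | 35 ; 36 | 6

Inner query: suppliers.id where country = 'Germany'.
Outer: keep shipments rows whose supplier_id is in that set.
Inner query → {3}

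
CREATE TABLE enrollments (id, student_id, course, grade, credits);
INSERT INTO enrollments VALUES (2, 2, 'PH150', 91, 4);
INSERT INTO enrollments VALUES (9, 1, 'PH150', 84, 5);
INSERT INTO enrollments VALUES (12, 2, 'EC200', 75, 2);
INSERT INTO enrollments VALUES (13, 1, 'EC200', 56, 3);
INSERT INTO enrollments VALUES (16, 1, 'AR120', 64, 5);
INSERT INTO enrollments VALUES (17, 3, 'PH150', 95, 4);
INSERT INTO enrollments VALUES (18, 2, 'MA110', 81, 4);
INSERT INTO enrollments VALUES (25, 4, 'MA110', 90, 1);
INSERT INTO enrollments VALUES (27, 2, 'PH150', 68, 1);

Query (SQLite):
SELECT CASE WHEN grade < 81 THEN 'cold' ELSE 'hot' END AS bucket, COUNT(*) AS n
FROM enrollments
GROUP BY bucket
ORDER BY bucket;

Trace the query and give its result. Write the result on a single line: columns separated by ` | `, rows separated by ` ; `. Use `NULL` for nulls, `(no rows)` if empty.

cold | 4 ; hot | 5

Bucket rows by grade < 81 → 'cold' else 'hot'; count each bucket.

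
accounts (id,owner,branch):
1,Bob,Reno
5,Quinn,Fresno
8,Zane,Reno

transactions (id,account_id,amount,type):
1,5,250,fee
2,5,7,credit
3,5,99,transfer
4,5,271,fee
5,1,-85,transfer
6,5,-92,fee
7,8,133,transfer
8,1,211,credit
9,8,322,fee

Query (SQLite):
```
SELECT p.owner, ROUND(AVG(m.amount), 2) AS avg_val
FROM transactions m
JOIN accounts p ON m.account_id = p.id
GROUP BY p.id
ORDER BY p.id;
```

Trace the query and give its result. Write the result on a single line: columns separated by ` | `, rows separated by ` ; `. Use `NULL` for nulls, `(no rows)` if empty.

Join each transactions row to its accounts via account_id.
Group joined rows by accounts.id; compute ROUND(AVG(m.amount), 2) per group.
  1: ids {5, 8} → ROUND(AVG(m.amount), 2)=63
  5: ids {1, 2, 3, 4, 6} → ROUND(AVG(m.amount), 2)=107
  8: ids {7, 9} → ROUND(AVG(m.amount), 2)=227.5

Bob | 63 ; Quinn | 107 ; Zane | 227.5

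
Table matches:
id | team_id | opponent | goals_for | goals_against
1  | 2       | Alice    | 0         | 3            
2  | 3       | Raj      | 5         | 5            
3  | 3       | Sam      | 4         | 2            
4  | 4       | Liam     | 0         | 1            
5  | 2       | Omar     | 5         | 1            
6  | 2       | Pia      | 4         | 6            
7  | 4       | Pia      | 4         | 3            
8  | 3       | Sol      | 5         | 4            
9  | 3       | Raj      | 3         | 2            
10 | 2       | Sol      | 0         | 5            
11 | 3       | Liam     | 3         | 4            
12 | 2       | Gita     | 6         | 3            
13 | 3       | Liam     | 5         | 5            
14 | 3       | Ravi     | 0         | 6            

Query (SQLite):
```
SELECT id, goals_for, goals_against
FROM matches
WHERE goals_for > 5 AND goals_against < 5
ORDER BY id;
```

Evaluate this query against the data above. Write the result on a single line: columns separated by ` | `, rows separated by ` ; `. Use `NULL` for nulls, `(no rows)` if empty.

goals_for > 5: ids {12}
goals_against < 5: ids {1, 3, 4, 5, 7, 8, 9, 11, 12}
Combine with AND.

12 | 6 | 3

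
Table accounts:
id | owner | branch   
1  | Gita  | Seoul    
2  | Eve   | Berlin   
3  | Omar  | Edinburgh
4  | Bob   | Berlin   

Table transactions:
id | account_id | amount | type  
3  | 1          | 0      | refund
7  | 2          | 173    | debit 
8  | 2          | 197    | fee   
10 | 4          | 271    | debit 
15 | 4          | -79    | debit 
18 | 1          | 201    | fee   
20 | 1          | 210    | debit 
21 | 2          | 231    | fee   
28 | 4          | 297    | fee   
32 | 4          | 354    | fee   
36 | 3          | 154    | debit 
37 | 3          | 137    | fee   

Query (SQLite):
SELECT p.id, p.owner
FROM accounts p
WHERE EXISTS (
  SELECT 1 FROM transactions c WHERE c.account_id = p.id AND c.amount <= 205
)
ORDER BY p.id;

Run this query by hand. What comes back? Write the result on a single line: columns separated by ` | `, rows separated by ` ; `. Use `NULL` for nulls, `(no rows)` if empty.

For each accounts row, check whether any transactions with matching account_id has amount <= 205.
Keep rows where that is true.

1 | Gita ; 2 | Eve ; 3 | Omar ; 4 | Bob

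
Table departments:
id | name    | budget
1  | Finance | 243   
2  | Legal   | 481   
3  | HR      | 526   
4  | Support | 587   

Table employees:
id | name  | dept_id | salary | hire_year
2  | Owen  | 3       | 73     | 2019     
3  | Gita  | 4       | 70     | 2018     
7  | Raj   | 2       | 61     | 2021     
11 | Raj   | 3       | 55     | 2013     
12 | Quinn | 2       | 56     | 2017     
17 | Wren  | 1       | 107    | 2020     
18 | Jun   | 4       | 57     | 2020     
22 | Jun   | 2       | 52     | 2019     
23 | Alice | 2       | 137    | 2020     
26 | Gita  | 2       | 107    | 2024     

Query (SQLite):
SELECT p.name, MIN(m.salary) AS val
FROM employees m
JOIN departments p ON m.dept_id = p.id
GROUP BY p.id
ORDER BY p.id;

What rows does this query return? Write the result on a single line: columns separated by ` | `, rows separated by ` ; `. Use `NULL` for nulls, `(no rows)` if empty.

Finance | 107 ; Legal | 52 ; HR | 55 ; Support | 57

Join each employees row to its departments via dept_id.
Group joined rows by departments.id; compute MIN(m.salary) per group.
  1: ids {17} → MIN(m.salary)=107
  2: ids {7, 12, 22, 23, 26} → MIN(m.salary)=52
  3: ids {2, 11} → MIN(m.salary)=55
  4: ids {3, 18} → MIN(m.salary)=57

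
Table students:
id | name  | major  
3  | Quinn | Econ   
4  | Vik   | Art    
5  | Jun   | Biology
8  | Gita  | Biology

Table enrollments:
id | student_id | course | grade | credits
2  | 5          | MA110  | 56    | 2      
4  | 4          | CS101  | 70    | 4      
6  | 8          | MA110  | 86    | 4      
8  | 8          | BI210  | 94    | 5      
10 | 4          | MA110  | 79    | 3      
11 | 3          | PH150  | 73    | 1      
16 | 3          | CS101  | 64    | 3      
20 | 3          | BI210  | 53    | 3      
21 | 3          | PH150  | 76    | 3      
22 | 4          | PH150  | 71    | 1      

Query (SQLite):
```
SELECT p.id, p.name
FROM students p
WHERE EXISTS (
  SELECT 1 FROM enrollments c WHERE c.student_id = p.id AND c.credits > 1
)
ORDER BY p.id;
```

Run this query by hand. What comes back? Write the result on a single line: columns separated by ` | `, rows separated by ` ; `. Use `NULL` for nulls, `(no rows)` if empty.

3 | Quinn ; 4 | Vik ; 5 | Jun ; 8 | Gita

For each students row, check whether any enrollments with matching student_id has credits > 1.
Keep rows where that is true.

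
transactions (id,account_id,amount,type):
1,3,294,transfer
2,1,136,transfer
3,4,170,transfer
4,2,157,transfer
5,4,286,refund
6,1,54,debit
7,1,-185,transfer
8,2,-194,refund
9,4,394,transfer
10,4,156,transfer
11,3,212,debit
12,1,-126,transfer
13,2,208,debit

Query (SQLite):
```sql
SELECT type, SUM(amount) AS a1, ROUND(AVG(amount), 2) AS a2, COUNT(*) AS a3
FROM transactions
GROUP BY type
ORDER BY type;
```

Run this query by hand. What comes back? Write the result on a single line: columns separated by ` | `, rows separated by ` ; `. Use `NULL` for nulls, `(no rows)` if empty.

Group transactions by type.
Per group compute: SUM(amount), ROUND(AVG(amount), 2), COUNT(*).
  debit: ids {6, 11, 13} → SUM(amount)=474, ROUND(AVG(amount), 2)=158, COUNT(*)=3
  refund: ids {5, 8} → SUM(amount)=92, ROUND(AVG(amount), 2)=46, COUNT(*)=2
  transfer: ids {1, 2, 3, 4, 7, 9, 10, 12} → SUM(amount)=996, ROUND(AVG(amount), 2)=124.5, COUNT(*)=8

debit | 474 | 158 | 3 ; refund | 92 | 46 | 2 ; transfer | 996 | 124.5 | 8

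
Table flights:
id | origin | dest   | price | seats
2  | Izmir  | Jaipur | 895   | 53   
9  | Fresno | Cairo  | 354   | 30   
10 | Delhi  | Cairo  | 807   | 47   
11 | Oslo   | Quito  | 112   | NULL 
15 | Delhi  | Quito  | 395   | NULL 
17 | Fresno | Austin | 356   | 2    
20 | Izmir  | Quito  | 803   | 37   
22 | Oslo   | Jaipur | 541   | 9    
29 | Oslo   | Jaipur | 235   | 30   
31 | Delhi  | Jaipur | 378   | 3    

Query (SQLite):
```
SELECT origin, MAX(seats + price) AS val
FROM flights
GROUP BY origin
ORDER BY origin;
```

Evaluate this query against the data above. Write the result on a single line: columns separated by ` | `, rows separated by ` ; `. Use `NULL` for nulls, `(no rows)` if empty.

Delhi | 854 ; Fresno | 384 ; Izmir | 948 ; Oslo | 550

For each row compute seats + price.
Group by origin; take MAX of the expression per group.
  Delhi: ids {10, 15, 31} → MAX(seats + price)=854
  Fresno: ids {9, 17} → MAX(seats + price)=384
  Izmir: ids {2, 20} → MAX(seats + price)=948
  Oslo: ids {11, 22, 29} → MAX(seats + price)=550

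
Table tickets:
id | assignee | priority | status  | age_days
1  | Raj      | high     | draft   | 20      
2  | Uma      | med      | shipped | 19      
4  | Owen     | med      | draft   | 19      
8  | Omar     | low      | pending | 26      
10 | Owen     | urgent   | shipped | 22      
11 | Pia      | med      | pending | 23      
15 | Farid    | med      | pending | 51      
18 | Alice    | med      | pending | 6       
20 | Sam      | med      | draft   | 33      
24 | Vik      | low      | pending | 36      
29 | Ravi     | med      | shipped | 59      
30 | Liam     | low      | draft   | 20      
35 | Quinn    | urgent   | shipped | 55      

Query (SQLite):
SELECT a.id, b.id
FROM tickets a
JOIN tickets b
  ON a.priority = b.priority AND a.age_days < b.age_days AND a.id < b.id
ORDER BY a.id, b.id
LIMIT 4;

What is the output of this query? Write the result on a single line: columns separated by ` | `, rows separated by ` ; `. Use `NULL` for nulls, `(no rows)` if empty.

2 | 11 ; 2 | 15 ; 2 | 20 ; 2 | 29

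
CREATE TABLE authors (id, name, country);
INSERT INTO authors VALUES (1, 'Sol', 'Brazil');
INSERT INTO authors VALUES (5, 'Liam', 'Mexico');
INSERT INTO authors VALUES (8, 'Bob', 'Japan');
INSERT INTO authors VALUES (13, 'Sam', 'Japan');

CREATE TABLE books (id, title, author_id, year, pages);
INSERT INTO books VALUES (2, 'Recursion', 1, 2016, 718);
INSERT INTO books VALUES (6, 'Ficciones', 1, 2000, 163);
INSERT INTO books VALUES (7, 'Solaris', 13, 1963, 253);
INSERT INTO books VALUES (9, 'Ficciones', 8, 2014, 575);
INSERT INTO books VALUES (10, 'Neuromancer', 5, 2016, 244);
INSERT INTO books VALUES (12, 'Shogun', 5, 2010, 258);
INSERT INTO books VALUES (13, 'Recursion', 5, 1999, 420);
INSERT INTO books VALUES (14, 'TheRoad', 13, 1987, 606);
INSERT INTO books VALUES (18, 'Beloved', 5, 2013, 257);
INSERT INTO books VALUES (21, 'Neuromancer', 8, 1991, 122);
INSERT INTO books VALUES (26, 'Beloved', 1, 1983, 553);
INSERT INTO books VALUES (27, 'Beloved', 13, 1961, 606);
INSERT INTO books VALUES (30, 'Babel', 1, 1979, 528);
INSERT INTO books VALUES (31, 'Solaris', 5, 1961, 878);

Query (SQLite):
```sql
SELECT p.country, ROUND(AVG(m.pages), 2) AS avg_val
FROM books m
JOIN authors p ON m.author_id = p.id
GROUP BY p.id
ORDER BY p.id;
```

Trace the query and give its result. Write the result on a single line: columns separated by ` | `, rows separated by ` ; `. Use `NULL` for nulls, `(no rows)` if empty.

Join each books row to its authors via author_id.
Group joined rows by authors.id; compute ROUND(AVG(m.pages), 2) per group.
  1: ids {2, 6, 26, 30} → ROUND(AVG(m.pages), 2)=490.5
  5: ids {10, 12, 13, 18, 31} → ROUND(AVG(m.pages), 2)=411.4
  8: ids {9, 21} → ROUND(AVG(m.pages), 2)=348.5
  13: ids {7, 14, 27} → ROUND(AVG(m.pages), 2)=488.33

Brazil | 490.5 ; Mexico | 411.4 ; Japan | 348.5 ; Japan | 488.33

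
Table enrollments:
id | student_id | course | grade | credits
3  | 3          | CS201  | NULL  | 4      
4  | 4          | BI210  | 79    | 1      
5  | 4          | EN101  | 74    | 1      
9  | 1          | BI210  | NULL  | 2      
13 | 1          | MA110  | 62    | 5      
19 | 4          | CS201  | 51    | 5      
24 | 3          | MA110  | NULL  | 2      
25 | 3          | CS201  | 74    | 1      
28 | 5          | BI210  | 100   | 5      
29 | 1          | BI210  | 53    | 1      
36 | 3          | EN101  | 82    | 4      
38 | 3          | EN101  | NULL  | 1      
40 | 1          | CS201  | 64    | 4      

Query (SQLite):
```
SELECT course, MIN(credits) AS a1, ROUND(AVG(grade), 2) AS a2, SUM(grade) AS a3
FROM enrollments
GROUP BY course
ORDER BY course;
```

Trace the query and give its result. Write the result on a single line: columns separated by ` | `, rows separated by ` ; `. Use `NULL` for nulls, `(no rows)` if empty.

Group enrollments by course.
Per group compute: MIN(credits), ROUND(AVG(grade), 2), SUM(grade).
  BI210: ids {4, 9, 28, 29} → MIN(credits)=1, ROUND(AVG(grade), 2)=77.33, SUM(grade)=232
  CS201: ids {3, 19, 25, 40} → MIN(credits)=1, ROUND(AVG(grade), 2)=63, SUM(grade)=189
  EN101: ids {5, 36, 38} → MIN(credits)=1, ROUND(AVG(grade), 2)=78, SUM(grade)=156
  MA110: ids {13, 24} → MIN(credits)=2, ROUND(AVG(grade), 2)=62, SUM(grade)=62

BI210 | 1 | 77.33 | 232 ; CS201 | 1 | 63 | 189 ; EN101 | 1 | 78 | 156 ; MA110 | 2 | 62 | 62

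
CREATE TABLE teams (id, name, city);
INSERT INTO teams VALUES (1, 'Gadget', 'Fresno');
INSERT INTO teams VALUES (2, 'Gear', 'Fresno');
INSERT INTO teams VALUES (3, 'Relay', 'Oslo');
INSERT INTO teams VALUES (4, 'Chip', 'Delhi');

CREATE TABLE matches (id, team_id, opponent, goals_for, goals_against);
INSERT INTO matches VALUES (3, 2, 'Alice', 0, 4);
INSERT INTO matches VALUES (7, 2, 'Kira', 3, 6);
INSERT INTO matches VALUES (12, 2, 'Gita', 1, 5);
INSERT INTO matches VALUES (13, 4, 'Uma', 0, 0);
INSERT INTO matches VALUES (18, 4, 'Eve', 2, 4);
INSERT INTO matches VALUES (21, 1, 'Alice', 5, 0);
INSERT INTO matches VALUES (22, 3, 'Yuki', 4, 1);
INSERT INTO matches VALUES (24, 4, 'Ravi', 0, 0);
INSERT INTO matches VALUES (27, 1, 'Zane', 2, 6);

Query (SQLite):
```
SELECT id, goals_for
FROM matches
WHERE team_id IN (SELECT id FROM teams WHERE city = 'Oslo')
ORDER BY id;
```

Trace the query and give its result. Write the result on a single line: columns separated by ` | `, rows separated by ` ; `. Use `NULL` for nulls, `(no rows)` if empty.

22 | 4

Inner query: teams.id where city = 'Oslo'.
Outer: keep matches rows whose team_id is in that set.
Inner query → {3}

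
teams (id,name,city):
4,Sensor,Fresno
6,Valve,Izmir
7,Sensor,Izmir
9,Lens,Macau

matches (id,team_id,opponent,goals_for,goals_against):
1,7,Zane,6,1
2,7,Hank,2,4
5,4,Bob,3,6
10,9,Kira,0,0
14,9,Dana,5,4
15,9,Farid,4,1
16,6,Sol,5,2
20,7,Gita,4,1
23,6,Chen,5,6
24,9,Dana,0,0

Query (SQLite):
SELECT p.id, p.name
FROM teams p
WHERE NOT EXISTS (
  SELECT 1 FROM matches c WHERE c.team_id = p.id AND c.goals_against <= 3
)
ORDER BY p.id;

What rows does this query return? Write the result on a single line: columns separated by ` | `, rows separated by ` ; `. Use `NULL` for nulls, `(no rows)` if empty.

4 | Sensor

For each teams row, check whether any matches with matching team_id has goals_against <= 3.
Keep rows where that is false.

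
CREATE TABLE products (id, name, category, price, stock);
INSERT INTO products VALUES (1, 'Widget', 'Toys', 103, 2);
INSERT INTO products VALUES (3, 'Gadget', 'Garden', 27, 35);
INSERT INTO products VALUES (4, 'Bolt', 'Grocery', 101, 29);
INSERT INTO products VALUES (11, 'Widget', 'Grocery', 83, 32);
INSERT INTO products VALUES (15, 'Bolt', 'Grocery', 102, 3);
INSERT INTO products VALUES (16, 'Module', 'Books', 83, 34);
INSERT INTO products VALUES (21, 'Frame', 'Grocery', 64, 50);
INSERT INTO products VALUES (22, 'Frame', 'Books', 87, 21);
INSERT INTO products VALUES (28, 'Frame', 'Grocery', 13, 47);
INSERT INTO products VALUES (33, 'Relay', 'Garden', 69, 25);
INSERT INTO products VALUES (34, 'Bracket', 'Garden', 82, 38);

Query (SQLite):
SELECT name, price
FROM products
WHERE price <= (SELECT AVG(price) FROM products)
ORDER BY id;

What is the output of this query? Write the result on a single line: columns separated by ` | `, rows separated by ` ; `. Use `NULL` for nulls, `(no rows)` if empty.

Scalar subquery: AVG(price) over all products rows = 74.0.
Keep rows where price <= that value.

Gadget | 27 ; Frame | 64 ; Frame | 13 ; Relay | 69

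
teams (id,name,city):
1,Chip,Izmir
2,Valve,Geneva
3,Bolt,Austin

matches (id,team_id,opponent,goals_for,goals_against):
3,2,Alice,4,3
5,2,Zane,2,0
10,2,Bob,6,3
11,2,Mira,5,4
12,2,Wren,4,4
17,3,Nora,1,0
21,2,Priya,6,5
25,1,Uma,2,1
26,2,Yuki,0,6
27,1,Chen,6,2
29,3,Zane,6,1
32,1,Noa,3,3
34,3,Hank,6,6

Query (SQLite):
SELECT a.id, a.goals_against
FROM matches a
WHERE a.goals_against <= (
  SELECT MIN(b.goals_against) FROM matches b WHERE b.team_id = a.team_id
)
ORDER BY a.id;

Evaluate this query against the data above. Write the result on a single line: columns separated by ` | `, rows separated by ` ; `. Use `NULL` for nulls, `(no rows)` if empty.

For each matches row a, compute MIN(goals_against) over rows sharing a.team_id.
Keep row a if a.goals_against <= that per-group MIN.
  team_id=1: MIN(goals_against) = 1
  team_id=2: MIN(goals_against) = 0
  team_id=3: MIN(goals_against) = 0

5 | 0 ; 17 | 0 ; 25 | 1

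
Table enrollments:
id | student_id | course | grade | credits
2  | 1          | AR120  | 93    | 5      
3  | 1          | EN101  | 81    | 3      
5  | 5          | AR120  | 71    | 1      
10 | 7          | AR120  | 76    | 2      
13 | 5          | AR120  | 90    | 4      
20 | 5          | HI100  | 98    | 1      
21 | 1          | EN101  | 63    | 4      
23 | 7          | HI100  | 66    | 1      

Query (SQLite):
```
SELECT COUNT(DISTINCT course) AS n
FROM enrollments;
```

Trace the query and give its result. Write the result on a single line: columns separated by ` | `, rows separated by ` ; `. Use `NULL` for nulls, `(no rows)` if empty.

Count distinct non-NULL course values.

3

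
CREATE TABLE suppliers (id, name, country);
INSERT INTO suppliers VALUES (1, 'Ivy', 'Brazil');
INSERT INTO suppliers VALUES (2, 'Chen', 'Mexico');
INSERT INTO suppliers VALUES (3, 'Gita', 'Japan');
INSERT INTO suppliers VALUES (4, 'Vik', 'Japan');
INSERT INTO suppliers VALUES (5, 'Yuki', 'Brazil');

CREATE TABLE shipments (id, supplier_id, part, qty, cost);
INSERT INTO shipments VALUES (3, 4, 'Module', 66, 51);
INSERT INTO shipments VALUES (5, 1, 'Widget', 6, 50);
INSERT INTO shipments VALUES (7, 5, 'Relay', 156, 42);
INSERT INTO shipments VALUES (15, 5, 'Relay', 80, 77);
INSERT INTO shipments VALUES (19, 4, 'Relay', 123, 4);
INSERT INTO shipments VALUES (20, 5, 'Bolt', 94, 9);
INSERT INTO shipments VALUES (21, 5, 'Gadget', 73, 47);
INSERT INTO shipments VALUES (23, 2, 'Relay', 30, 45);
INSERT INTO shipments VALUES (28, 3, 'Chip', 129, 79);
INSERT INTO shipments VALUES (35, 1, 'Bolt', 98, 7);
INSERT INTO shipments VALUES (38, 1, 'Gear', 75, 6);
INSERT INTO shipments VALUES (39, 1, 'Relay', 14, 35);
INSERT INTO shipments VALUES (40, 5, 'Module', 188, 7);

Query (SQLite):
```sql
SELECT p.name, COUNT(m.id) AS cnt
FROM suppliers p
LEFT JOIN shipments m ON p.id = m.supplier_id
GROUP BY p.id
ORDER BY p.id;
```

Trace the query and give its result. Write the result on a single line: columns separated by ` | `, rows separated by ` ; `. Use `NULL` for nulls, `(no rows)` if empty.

Ivy | 4 ; Chen | 1 ; Gita | 1 ; Vik | 2 ; Yuki | 5

LEFT JOIN keeps every suppliers row; unmatched ones get NULL for shipments columns.
Group by suppliers.id and compute COUNT(m.id). COUNT(col) of an all-NULL group is 0.
  1: ids {5, 35, 38, 39} → COUNT(m.id)=4
  2: ids {23} → COUNT(m.id)=1
  3: ids {28} → COUNT(m.id)=1
  4: ids {3, 19} → COUNT(m.id)=2
  5: ids {7, 15, 20, 21, 40} → COUNT(m.id)=5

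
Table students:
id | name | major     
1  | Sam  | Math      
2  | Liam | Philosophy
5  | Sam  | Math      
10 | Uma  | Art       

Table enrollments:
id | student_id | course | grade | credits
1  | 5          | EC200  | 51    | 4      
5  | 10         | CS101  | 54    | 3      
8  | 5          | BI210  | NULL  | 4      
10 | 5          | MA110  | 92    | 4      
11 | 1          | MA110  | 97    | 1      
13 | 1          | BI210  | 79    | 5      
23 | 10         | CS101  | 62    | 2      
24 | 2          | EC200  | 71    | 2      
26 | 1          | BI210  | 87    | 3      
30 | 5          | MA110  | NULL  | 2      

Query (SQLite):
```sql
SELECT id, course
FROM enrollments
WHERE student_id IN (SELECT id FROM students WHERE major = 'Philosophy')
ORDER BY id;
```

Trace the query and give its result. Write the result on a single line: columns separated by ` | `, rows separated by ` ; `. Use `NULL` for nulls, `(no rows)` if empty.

Inner query: students.id where major = 'Philosophy'.
Outer: keep enrollments rows whose student_id is in that set.
Inner query → {2}

24 | EC200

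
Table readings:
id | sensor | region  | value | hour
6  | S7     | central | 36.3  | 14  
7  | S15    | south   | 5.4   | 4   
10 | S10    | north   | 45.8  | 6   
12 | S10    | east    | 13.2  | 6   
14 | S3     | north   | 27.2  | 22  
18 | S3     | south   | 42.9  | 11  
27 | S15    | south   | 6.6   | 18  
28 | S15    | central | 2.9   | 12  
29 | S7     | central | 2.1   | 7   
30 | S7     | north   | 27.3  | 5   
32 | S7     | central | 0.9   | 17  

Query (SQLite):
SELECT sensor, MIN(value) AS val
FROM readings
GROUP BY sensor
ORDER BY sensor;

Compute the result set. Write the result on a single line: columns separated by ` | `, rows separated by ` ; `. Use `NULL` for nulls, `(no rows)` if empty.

S10 | 13.2 ; S15 | 2.9 ; S3 | 27.2 ; S7 | 0.9

Partition readings by sensor; compute MIN(value) within each group.
  S10: ids {10, 12} → MIN(value)=13.2
  S15: ids {7, 27, 28} → MIN(value)=2.9
  S3: ids {14, 18} → MIN(value)=27.2
  S7: ids {6, 29, 30, 32} → MIN(value)=0.9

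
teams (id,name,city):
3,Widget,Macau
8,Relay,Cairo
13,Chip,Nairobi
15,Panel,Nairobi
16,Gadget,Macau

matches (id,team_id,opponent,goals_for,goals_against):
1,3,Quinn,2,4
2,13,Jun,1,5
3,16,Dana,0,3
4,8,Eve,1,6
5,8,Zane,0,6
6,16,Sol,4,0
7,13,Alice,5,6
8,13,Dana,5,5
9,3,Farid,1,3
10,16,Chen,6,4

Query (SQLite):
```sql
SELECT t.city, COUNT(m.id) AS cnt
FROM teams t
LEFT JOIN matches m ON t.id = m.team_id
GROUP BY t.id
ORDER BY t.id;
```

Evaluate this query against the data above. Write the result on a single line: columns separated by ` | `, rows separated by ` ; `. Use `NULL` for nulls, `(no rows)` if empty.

LEFT JOIN keeps every teams row; unmatched ones get NULL for matches columns.
Group by teams.id and compute COUNT(m.id). COUNT(col) of an all-NULL group is 0.
  3: ids {1, 9} → COUNT(m.id)=2
  8: ids {4, 5} → COUNT(m.id)=2
  13: ids {2, 7, 8} → COUNT(m.id)=3
  15: ids {—} → COUNT(m.id)=0
  16: ids {3, 6, 10} → COUNT(m.id)=3

Macau | 2 ; Cairo | 2 ; Nairobi | 3 ; Nairobi | 0 ; Macau | 3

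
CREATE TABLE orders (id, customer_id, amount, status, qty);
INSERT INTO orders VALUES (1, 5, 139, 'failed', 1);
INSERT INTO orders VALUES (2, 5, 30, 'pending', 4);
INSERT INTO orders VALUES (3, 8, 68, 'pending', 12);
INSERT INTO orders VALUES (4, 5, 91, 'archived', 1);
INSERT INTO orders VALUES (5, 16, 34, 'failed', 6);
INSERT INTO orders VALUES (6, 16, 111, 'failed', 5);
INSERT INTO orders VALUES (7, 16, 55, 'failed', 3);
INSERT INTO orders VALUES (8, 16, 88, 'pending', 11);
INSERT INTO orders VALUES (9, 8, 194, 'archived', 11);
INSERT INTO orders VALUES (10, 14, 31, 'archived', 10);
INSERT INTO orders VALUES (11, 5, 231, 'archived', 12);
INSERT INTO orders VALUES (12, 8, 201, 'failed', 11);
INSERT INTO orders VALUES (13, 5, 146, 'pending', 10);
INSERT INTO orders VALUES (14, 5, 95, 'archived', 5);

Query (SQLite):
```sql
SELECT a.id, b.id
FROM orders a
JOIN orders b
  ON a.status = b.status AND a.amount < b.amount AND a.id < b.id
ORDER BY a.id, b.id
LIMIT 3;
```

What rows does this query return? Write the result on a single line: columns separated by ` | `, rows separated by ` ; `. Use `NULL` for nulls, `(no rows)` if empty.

Pairs (a,b) with same status, a.amount < b.amount, a.id < b.id.
status groups: archived:{4,9,10,11,14} failed:{1,5,6,7,12} pending:{2,3,8,13}
Ordered by (a.id, b.id); first 3.

1 | 12 ; 2 | 3 ; 2 | 8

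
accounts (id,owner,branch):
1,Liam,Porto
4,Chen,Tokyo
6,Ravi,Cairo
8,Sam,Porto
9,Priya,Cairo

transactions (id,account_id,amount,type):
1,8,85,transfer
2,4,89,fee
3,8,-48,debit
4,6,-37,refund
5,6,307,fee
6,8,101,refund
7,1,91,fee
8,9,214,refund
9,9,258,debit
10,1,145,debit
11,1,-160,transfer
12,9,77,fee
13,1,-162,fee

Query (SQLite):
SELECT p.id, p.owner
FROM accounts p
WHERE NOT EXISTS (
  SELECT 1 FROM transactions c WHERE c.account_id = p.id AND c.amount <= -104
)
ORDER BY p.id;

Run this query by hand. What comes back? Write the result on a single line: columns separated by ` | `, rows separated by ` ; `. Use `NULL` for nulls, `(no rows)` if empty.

For each accounts row, check whether any transactions with matching account_id has amount <= -104.
Keep rows where that is false.

4 | Chen ; 6 | Ravi ; 8 | Sam ; 9 | Priya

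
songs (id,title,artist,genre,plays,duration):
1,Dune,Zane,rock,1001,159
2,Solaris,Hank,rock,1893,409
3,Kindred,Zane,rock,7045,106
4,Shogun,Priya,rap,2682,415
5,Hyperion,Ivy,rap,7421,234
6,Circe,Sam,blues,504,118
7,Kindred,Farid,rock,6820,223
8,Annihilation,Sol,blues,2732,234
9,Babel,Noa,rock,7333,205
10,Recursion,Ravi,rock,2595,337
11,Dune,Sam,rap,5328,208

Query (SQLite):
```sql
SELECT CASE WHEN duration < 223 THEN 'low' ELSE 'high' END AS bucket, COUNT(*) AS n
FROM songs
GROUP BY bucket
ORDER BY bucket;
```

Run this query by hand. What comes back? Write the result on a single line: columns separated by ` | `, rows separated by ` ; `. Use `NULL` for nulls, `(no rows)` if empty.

high | 6 ; low | 5

Bucket rows by duration < 223 → 'low' else 'high'; count each bucket.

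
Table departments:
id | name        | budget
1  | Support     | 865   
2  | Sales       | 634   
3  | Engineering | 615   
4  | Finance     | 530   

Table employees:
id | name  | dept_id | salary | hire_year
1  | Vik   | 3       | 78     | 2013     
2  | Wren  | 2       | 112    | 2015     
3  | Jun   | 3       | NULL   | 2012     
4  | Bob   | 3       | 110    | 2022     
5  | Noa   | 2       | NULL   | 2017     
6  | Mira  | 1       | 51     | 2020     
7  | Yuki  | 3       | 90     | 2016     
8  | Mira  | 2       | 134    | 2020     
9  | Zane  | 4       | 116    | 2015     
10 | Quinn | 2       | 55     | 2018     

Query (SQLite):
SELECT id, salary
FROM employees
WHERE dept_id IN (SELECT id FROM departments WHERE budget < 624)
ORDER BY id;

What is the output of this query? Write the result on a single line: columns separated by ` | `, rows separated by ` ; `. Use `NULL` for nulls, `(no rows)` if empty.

1 | 78 ; 3 | NULL ; 4 | 110 ; 7 | 90 ; 9 | 116

Inner query: departments.id where budget < 624.
Outer: keep employees rows whose dept_id is in that set.
Inner query → {3, 4}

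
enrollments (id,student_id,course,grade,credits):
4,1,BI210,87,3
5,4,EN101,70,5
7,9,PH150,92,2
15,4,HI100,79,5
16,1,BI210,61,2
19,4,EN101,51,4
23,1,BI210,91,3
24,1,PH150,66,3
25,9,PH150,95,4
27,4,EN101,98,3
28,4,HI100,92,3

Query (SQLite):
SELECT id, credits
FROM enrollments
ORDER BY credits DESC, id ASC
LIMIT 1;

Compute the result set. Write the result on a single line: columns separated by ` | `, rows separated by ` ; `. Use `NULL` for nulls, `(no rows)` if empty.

5 | 5

Sort by credits desc, tiebreak id asc: (5, id=5), (5, id=15), (4, id=19), (4, id=25) …. Take first 1.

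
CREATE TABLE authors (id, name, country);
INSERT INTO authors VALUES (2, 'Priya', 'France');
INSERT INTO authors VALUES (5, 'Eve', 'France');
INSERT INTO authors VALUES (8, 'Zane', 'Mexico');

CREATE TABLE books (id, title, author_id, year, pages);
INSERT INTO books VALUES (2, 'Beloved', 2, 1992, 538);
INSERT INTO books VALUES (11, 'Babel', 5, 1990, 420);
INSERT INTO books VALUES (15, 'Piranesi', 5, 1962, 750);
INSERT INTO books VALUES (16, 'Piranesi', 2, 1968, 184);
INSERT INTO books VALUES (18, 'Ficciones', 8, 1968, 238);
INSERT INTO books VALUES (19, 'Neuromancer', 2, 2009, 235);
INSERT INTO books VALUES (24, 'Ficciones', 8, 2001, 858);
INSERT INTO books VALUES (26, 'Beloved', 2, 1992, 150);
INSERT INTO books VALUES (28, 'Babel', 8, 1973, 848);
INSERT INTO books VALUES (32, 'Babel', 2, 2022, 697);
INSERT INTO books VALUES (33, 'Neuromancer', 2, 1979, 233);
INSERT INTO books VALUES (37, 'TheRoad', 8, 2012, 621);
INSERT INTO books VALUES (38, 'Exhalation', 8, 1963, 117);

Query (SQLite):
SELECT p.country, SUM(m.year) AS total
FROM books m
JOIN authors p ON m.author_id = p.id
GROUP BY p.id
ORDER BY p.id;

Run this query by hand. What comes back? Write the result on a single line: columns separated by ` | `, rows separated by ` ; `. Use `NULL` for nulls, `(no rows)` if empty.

France | 11962 ; France | 3952 ; Mexico | 9917

Join each books row to its authors via author_id.
Group joined rows by authors.id; compute SUM(m.year) per group.
  2: ids {2, 16, 19, 26, 32, 33} → SUM(m.year)=11962
  5: ids {11, 15} → SUM(m.year)=3952
  8: ids {18, 24, 28, 37, 38} → SUM(m.year)=9917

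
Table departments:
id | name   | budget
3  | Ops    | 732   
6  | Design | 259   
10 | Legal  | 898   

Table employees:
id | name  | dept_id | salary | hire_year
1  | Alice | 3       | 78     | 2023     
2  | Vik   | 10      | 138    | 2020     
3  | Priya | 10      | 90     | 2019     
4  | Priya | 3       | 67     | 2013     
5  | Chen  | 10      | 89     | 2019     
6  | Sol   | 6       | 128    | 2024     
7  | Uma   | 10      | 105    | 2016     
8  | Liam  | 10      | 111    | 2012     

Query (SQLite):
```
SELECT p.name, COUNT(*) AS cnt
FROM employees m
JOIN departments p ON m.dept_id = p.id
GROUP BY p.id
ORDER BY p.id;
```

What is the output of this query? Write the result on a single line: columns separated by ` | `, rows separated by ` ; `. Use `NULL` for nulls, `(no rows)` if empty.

Ops | 2 ; Design | 1 ; Legal | 5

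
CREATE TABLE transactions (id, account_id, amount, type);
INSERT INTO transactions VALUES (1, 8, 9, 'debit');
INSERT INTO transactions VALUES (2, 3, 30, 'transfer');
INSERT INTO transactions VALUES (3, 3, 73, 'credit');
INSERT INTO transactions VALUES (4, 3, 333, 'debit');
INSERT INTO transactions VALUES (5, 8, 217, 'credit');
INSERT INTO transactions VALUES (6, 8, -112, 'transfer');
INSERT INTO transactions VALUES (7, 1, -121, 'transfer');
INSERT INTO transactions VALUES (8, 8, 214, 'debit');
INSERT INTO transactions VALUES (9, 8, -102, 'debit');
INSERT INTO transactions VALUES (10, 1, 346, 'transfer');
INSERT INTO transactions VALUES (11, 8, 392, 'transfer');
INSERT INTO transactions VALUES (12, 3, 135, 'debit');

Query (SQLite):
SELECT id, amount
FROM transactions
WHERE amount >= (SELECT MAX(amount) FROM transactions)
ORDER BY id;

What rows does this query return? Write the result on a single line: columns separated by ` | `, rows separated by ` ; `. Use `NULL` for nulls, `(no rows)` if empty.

11 | 392

Scalar subquery: MAX(amount) over all transactions rows = 392.
Keep rows where amount >= that value.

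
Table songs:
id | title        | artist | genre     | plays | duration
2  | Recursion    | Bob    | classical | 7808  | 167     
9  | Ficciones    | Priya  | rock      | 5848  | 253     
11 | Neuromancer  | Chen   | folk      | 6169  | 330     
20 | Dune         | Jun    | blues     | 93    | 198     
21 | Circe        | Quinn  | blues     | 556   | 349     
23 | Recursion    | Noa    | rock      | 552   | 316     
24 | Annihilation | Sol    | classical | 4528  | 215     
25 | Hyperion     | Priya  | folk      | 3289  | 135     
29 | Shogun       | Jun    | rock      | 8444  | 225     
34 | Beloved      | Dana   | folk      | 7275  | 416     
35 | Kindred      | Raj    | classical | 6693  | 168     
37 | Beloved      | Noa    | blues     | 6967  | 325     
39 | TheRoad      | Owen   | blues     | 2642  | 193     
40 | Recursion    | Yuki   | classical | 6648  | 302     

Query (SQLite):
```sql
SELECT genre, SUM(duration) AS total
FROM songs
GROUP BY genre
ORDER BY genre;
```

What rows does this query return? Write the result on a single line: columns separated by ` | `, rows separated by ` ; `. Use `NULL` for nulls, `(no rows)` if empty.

Partition songs by genre; compute SUM(duration) within each group.
  blues: ids {20, 21, 37, 39} → SUM(duration)=1065
  classical: ids {2, 24, 35, 40} → SUM(duration)=852
  folk: ids {11, 25, 34} → SUM(duration)=881
  rock: ids {9, 23, 29} → SUM(duration)=794

blues | 1065 ; classical | 852 ; folk | 881 ; rock | 794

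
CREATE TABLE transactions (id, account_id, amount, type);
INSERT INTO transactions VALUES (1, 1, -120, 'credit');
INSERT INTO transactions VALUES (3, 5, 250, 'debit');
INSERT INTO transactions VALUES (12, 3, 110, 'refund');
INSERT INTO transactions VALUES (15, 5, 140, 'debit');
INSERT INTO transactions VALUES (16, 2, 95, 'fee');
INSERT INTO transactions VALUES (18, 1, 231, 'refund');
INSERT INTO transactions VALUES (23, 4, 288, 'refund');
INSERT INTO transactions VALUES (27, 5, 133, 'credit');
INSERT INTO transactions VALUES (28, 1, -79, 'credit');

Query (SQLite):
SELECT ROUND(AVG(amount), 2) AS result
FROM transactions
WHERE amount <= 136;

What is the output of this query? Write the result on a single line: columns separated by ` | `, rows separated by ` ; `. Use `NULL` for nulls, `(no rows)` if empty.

27.8

Rows where amount <= 136 → amount values: [-120, 110, 95, 133, -79].
AVG = 139 / 5 (rounded to 2 dp).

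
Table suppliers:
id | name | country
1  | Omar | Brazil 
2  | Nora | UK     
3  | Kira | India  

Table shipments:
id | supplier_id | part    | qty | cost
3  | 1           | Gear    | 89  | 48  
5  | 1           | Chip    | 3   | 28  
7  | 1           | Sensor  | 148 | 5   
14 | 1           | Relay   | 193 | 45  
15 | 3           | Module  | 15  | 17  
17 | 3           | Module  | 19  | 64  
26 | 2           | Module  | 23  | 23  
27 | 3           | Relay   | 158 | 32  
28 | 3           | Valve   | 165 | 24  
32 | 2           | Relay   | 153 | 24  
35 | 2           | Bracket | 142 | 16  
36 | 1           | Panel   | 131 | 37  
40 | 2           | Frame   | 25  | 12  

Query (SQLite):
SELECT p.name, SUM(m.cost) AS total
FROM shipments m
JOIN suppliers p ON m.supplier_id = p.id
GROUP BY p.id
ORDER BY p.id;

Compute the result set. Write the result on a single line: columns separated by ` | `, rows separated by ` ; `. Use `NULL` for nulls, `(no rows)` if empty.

Omar | 163 ; Nora | 75 ; Kira | 137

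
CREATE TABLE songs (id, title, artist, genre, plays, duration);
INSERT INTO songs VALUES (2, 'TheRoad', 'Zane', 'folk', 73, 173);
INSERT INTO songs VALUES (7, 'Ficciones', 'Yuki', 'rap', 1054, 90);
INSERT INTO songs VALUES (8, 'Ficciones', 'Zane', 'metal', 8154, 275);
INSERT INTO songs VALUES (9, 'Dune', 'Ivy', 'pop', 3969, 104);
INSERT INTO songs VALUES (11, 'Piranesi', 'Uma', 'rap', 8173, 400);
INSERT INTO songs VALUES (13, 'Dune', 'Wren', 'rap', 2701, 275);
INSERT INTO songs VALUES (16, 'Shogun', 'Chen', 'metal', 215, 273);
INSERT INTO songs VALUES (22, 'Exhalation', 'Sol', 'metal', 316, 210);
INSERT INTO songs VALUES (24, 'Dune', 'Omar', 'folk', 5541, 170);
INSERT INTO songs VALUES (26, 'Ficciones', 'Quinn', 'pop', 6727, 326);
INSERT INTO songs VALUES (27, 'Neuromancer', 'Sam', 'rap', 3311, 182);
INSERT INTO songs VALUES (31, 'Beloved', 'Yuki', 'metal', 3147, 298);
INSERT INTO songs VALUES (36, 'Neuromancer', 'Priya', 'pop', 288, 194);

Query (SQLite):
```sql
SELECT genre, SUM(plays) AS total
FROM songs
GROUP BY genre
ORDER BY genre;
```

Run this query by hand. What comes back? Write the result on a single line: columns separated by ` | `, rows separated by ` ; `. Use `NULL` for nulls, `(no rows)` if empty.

Partition songs by genre; compute SUM(plays) within each group.
  folk: ids {2, 24} → SUM(plays)=5614
  metal: ids {8, 16, 22, 31} → SUM(plays)=11832
  pop: ids {9, 26, 36} → SUM(plays)=10984
  rap: ids {7, 11, 13, 27} → SUM(plays)=15239

folk | 5614 ; metal | 11832 ; pop | 10984 ; rap | 15239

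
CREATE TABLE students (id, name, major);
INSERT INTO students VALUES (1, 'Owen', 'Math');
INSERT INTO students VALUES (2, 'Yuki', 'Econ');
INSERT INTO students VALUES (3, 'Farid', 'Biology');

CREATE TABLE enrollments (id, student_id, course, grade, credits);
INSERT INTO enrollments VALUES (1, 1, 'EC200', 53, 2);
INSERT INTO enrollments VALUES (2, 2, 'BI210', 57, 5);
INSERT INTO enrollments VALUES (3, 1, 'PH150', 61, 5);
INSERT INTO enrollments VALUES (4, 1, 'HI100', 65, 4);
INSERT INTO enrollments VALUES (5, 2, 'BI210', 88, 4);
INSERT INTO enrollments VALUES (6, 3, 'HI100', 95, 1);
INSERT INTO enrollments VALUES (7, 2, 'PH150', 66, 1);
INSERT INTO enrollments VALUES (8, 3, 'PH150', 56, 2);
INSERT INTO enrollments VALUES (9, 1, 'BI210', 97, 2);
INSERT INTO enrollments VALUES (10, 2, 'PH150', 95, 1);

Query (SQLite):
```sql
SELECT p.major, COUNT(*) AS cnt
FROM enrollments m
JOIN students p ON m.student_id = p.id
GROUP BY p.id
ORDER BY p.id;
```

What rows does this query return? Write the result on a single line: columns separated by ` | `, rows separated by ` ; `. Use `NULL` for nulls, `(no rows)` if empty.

Math | 4 ; Econ | 4 ; Biology | 2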